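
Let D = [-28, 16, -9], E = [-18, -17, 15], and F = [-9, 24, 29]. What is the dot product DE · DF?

838

DE = E − D = (10, -33, 24)
DF = F − D = (19, 8, 38)
DE · DF = 10·19 + (-33)·8 + 24·38 = 190 - 264 + 912 = 838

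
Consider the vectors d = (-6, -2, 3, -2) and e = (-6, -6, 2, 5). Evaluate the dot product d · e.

44

d · e = (-6)·(-6) + (-2)·(-6) + 3·2 + (-2)·5 = 36 + 12 + 6 - 10 = 44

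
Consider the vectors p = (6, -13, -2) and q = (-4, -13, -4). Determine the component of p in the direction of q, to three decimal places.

p · q = 6·(-4) + (-13)·(-13) + (-2)·(-4) = -24 + 169 + 8 = 153
|q| = √(16 + 169 + 16) = √201 ≈ 14.1774
comp_q p = 153 / √201 ≈ 10.792

10.792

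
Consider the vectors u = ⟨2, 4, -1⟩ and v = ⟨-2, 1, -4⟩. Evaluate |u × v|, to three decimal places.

20.616

i: 4·(-4) - (-1)·1 = -16 - (-1) = -15
j: (-1)·(-2) - 2·(-4) = 2 - (-8) = 10
k: 2·1 - 4·(-2) = 2 - (-8) = 10
u × v = (-15, 10, 10)
|u × v| = √((-15)² + 10² + 10²) = √425 ≈ 20.6155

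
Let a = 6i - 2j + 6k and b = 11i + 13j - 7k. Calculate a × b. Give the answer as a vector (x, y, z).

(-64, 108, 100)

i: (-2)·(-7) - 6·13 = 14 - 78 = -64
j: 6·11 - 6·(-7) = 66 - (-42) = 108
k: 6·13 - (-2)·11 = 78 - (-22) = 100
a × b = (-64, 108, 100)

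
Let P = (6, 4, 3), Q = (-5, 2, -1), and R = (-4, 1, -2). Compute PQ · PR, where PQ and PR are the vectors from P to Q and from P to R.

PQ = Q − P = (-11, -2, -4)
PR = R − P = (-10, -3, -5)
PQ · PR = (-11)·(-10) + (-2)·(-3) + (-4)·(-5) = 110 + 6 + 20 = 136

136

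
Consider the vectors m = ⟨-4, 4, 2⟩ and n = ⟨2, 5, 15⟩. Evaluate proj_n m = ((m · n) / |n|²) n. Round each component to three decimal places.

m · n = (-4)·2 + 4·5 + 2·15 = -8 + 20 + 30 = 42
|n|² = 4 + 25 + 225 = 254
proj_n m = (42/254) · (2, 5, 15) ≈ (0.331, 0.827, 2.480)

(0.331, 0.827, 2.480)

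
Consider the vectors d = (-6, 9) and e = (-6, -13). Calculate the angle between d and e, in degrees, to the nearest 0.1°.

d · e = (-6)·(-6) + 9·(-13) = 36 - 117 = -81
|d|² = 36 + 81 = 117,  |d| = √117 ≈ 10.816654
|e|² = 36 + 169 = 205,  |e| = √205 ≈ 14.317821
cos θ = -81 / (10.816654 · 14.317821) ≈ -0.52302
θ = arccos(-0.52302) ≈ 121.5°

121.5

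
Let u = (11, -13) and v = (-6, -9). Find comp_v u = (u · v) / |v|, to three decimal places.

4.715

u · v = 11·(-6) + (-13)·(-9) = -66 + 117 = 51
|v| = √(36 + 81) = √117 ≈ 10.8167
comp_v u = 51 / √117 ≈ 4.715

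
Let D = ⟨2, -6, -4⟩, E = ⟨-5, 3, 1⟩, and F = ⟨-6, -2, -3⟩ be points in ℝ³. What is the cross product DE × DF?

DE = (-7, 9, 5)
DF = (-8, 4, 1)
i: 9·1 - 5·4 = 9 - 20 = -11
j: 5·(-8) - (-7)·1 = -40 - (-7) = -33
k: (-7)·4 - 9·(-8) = -28 - (-72) = 44
DE × DF = (-11, -33, 44)

(-11, -33, 44)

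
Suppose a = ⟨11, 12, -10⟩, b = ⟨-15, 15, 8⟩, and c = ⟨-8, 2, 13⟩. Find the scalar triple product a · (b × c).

b × c:
i: 15·13 - 8·2 = 195 - 16 = 179
j: 8·(-8) - (-15)·13 = -64 - (-195) = 131
k: (-15)·2 - 15·(-8) = -30 - (-120) = 90
b × c = (179, 131, 90)
a · (b × c) = 11·179 + 12·131 + (-10)·90 = 1969 + 1572 - 900 = 2641

2641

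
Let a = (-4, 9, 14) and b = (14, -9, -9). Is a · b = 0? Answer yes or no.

a · b = (-4)·14 + 9·(-9) + 14·(-9) = -56 - 81 - 126 = -263
Nonzero, so the vectors are not orthogonal.

no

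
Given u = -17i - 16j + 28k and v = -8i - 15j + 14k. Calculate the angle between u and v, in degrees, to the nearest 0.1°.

16.9

u · v = (-17)·(-8) + (-16)·(-15) + 28·14 = 136 + 240 + 392 = 768
|u|² = 289 + 256 + 784 = 1329,  |u| = √1329 ≈ 36.455452
|v|² = 64 + 225 + 196 = 485,  |v| = √485 ≈ 22.022716
cos θ = 768 / (36.455452 · 22.022716) ≈ 0.95659
θ = arccos(0.95659) ≈ 16.9°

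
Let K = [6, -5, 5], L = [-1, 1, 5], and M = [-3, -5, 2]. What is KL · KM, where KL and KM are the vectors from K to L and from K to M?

63

KL = L − K = (-7, 6, 0)
KM = M − K = (-9, 0, -3)
KL · KM = (-7)·(-9) + 6·0 + 0·(-3) = 63 + 0 + 0 = 63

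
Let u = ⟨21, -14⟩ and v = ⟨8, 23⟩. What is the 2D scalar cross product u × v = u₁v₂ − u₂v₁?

21·23 - (-14)·8 = 483 - (-112) = 595

595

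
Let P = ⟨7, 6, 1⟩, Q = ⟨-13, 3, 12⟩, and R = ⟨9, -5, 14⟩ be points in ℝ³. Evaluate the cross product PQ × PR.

(82, 282, 226)

PQ = (-20, -3, 11)
PR = (2, -11, 13)
i: (-3)·13 - 11·(-11) = -39 - (-121) = 82
j: 11·2 - (-20)·13 = 22 - (-260) = 282
k: (-20)·(-11) - (-3)·2 = 220 - (-6) = 226
PQ × PR = (82, 282, 226)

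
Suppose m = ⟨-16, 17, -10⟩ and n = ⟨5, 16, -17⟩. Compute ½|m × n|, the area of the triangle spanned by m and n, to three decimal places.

i: 17·(-17) - (-10)·16 = -289 - (-160) = -129
j: (-10)·5 - (-16)·(-17) = -50 - 272 = -322
k: (-16)·16 - 17·5 = -256 - 85 = -341
m × n = (-129, -322, -341)
|m × n| = √((-129)² + (-322)² + (-341)²) = √236606 ≈ 486.4216
area = ½ · 486.4216 ≈ 243.211

243.211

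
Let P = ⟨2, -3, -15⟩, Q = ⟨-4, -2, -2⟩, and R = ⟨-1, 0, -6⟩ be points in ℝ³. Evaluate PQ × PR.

(-30, 15, -15)

PQ = (-6, 1, 13)
PR = (-3, 3, 9)
i: 1·9 - 13·3 = 9 - 39 = -30
j: 13·(-3) - (-6)·9 = -39 - (-54) = 15
k: (-6)·3 - 1·(-3) = -18 - (-3) = -15
PQ × PR = (-30, 15, -15)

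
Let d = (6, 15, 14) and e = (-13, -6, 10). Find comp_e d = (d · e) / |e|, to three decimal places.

-1.603

d · e = 6·(-13) + 15·(-6) + 14·10 = -78 - 90 + 140 = -28
|e| = √(169 + 36 + 100) = √305 ≈ 17.4642
comp_e d = -28 / √305 ≈ -1.603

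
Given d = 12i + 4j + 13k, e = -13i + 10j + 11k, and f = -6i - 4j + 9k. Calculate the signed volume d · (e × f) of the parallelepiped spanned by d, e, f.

e × f:
i: 10·9 - 11·(-4) = 90 - (-44) = 134
j: 11·(-6) - (-13)·9 = -66 - (-117) = 51
k: (-13)·(-4) - 10·(-6) = 52 - (-60) = 112
e × f = (134, 51, 112)
d · (e × f) = 12·134 + 4·51 + 13·112 = 1608 + 204 + 1456 = 3268

3268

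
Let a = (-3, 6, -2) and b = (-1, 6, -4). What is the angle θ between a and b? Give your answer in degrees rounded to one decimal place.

a · b = (-3)·(-1) + 6·6 + (-2)·(-4) = 3 + 36 + 8 = 47
|a|² = 9 + 36 + 4 = 49,  |a| = √49 ≈ 7.000000
|b|² = 1 + 36 + 16 = 53,  |b| = √53 ≈ 7.280110
cos θ = 47 / (7.000000 · 7.280110) ≈ 0.92228
θ = arccos(0.92228) ≈ 22.7°

22.7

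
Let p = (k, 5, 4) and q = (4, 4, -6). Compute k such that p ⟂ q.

p · q = k·4 + 5·4 + 4·(-6) = -4 + 4k
Set equal to 0: 4k = 4, so k = 1.

1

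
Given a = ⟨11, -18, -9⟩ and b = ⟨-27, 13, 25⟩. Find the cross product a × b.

i: (-18)·25 - (-9)·13 = -450 - (-117) = -333
j: (-9)·(-27) - 11·25 = 243 - 275 = -32
k: 11·13 - (-18)·(-27) = 143 - 486 = -343
a × b = (-333, -32, -343)

(-333, -32, -343)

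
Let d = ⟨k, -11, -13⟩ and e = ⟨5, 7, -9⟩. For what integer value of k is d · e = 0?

d · e = k·5 + (-11)·7 + (-13)·(-9) = 40 + 5k
Set equal to 0: 5k = -40, so k = -8.

-8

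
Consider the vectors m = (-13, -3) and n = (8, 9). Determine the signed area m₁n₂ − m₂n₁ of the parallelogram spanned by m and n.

-93

(-13)·9 - (-3)·8 = -117 - (-24) = -93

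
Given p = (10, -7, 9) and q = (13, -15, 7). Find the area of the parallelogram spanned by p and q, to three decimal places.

114.394

i: (-7)·7 - 9·(-15) = -49 - (-135) = 86
j: 9·13 - 10·7 = 117 - 70 = 47
k: 10·(-15) - (-7)·13 = -150 - (-91) = -59
p × q = (86, 47, -59)
|p × q| = √(86² + 47² + (-59)²) = √13086 ≈ 114.3941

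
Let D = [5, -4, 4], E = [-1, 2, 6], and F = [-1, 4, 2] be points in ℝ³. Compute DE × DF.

(-28, -24, -12)

DE = (-6, 6, 2)
DF = (-6, 8, -2)
i: 6·(-2) - 2·8 = -12 - 16 = -28
j: 2·(-6) - (-6)·(-2) = -12 - 12 = -24
k: (-6)·8 - 6·(-6) = -48 - (-36) = -12
DE × DF = (-28, -24, -12)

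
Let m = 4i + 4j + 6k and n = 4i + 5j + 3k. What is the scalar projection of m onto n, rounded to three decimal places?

m · n = 4·4 + 4·5 + 6·3 = 16 + 20 + 18 = 54
|n| = √(16 + 25 + 9) = √50 ≈ 7.0711
comp_n m = 54 / √50 ≈ 7.637

7.637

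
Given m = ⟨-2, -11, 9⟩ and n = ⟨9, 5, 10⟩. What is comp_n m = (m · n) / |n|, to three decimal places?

m · n = (-2)·9 + (-11)·5 + 9·10 = -18 - 55 + 90 = 17
|n| = √(81 + 25 + 100) = √206 ≈ 14.3527
comp_n m = 17 / √206 ≈ 1.184

1.184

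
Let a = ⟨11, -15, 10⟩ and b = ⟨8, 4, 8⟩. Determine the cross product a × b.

i: (-15)·8 - 10·4 = -120 - 40 = -160
j: 10·8 - 11·8 = 80 - 88 = -8
k: 11·4 - (-15)·8 = 44 - (-120) = 164
a × b = (-160, -8, 164)

(-160, -8, 164)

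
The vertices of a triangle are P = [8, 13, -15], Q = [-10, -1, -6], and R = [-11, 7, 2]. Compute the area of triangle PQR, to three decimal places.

138.785

PQ = (-18, -14, 9),  PR = (-19, -6, 17)
i: (-14)·17 - 9·(-6) = -238 - (-54) = -184
j: 9·(-19) - (-18)·17 = -171 - (-306) = 135
k: (-18)·(-6) - (-14)·(-19) = 108 - 266 = -158
PQ × PR = (-184, 135, -158)
|PQ × PR| = √77045 ≈ 277.5698
area = ½ · 277.5698 ≈ 138.785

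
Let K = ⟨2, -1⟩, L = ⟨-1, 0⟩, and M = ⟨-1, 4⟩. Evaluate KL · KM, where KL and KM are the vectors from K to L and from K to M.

KL = L − K = (-3, 1)
KM = M − K = (-3, 5)
KL · KM = (-3)·(-3) + 1·5 = 9 + 5 = 14

14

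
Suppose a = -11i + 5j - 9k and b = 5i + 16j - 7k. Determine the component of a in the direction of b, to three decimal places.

4.844

a · b = (-11)·5 + 5·16 + (-9)·(-7) = -55 + 80 + 63 = 88
|b| = √(25 + 256 + 49) = √330 ≈ 18.1659
comp_b a = 88 / √330 ≈ 4.844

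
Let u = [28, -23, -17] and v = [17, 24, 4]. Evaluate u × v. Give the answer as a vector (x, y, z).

i: (-23)·4 - (-17)·24 = -92 - (-408) = 316
j: (-17)·17 - 28·4 = -289 - 112 = -401
k: 28·24 - (-23)·17 = 672 - (-391) = 1063
u × v = (316, -401, 1063)

(316, -401, 1063)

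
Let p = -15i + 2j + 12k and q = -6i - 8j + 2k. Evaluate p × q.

(100, -42, 132)

i: 2·2 - 12·(-8) = 4 - (-96) = 100
j: 12·(-6) - (-15)·2 = -72 - (-30) = -42
k: (-15)·(-8) - 2·(-6) = 120 - (-12) = 132
p × q = (100, -42, 132)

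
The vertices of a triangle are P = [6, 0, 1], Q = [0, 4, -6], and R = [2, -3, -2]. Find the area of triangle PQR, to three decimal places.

PQ = (-6, 4, -7),  PR = (-4, -3, -3)
i: 4·(-3) - (-7)·(-3) = -12 - 21 = -33
j: (-7)·(-4) - (-6)·(-3) = 28 - 18 = 10
k: (-6)·(-3) - 4·(-4) = 18 - (-16) = 34
PQ × PR = (-33, 10, 34)
|PQ × PR| = √2345 ≈ 48.4252
area = ½ · 48.4252 ≈ 24.213

24.213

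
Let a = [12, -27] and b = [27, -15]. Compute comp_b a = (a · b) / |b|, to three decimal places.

a · b = 12·27 + (-27)·(-15) = 324 + 405 = 729
|b| = √(729 + 225) = √954 ≈ 30.8869
comp_b a = 729 / √954 ≈ 23.602

23.602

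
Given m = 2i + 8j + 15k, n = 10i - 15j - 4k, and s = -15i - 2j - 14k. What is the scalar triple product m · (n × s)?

n × s:
i: (-15)·(-14) - (-4)·(-2) = 210 - 8 = 202
j: (-4)·(-15) - 10·(-14) = 60 - (-140) = 200
k: 10·(-2) - (-15)·(-15) = -20 - 225 = -245
n × s = (202, 200, -245)
m · (n × s) = 2·202 + 8·200 + 15·(-245) = 404 + 1600 - 3675 = -1671

-1671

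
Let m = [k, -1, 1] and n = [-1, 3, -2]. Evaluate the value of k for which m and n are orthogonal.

-5

m · n = k·(-1) + (-1)·3 + 1·(-2) = -5 - 1k
Set equal to 0: -1k = 5, so k = -5.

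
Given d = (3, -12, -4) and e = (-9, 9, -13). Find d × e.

(192, 75, -81)

i: (-12)·(-13) - (-4)·9 = 156 - (-36) = 192
j: (-4)·(-9) - 3·(-13) = 36 - (-39) = 75
k: 3·9 - (-12)·(-9) = 27 - 108 = -81
d × e = (192, 75, -81)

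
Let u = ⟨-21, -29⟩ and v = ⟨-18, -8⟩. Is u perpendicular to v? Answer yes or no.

u · v = (-21)·(-18) + (-29)·(-8) = 378 + 232 = 610
Nonzero, so the vectors are not orthogonal.

no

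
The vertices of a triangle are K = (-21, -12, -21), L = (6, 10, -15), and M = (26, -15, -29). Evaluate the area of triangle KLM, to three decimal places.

KL = (27, 22, 6),  KM = (47, -3, -8)
i: 22·(-8) - 6·(-3) = -176 - (-18) = -158
j: 6·47 - 27·(-8) = 282 - (-216) = 498
k: 27·(-3) - 22·47 = -81 - 1034 = -1115
KL × KM = (-158, 498, -1115)
|KL × KM| = √1516193 ≈ 1231.3379
area = ½ · 1231.3379 ≈ 615.669

615.669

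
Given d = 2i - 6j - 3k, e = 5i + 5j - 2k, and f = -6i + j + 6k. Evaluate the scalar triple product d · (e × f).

67

e × f:
i: 5·6 - (-2)·1 = 30 - (-2) = 32
j: (-2)·(-6) - 5·6 = 12 - 30 = -18
k: 5·1 - 5·(-6) = 5 - (-30) = 35
e × f = (32, -18, 35)
d · (e × f) = 2·32 + (-6)·(-18) + (-3)·35 = 64 + 108 - 105 = 67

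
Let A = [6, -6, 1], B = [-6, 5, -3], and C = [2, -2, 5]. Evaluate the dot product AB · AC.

76

AB = B − A = (-12, 11, -4)
AC = C − A = (-4, 4, 4)
AB · AC = (-12)·(-4) + 11·4 + (-4)·4 = 48 + 44 - 16 = 76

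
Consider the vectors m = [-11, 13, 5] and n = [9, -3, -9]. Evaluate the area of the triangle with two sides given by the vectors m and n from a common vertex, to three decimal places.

i: 13·(-9) - 5·(-3) = -117 - (-15) = -102
j: 5·9 - (-11)·(-9) = 45 - 99 = -54
k: (-11)·(-3) - 13·9 = 33 - 117 = -84
m × n = (-102, -54, -84)
|m × n| = √((-102)² + (-54)² + (-84)²) = √20376 ≈ 142.7445
area = ½ · 142.7445 ≈ 71.372

71.372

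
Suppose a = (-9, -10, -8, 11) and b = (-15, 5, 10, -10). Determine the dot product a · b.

a · b = (-9)·(-15) + (-10)·5 + (-8)·10 + 11·(-10) = 135 - 50 - 80 - 110 = -105

-105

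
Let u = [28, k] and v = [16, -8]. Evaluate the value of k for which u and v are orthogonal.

56

u · v = 28·16 + k·(-8) = 448 - 8k
Set equal to 0: -8k = -448, so k = 56.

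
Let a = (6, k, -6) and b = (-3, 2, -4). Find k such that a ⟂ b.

a · b = 6·(-3) + k·2 + (-6)·(-4) = 6 + 2k
Set equal to 0: 2k = -6, so k = -3.

-3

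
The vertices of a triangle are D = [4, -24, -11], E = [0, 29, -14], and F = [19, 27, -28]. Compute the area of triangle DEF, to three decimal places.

DE = (-4, 53, -3),  DF = (15, 51, -17)
i: 53·(-17) - (-3)·51 = -901 - (-153) = -748
j: (-3)·15 - (-4)·(-17) = -45 - 68 = -113
k: (-4)·51 - 53·15 = -204 - 795 = -999
DE × DF = (-748, -113, -999)
|DE × DF| = √1570274 ≈ 1253.1057
area = ½ · 1253.1057 ≈ 626.553

626.553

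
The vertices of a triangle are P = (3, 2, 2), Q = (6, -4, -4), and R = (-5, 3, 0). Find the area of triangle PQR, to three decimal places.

PQ = (3, -6, -6),  PR = (-8, 1, -2)
i: (-6)·(-2) - (-6)·1 = 12 - (-6) = 18
j: (-6)·(-8) - 3·(-2) = 48 - (-6) = 54
k: 3·1 - (-6)·(-8) = 3 - 48 = -45
PQ × PR = (18, 54, -45)
|PQ × PR| = √5265 ≈ 72.5603
area = ½ · 72.5603 ≈ 36.280

36.280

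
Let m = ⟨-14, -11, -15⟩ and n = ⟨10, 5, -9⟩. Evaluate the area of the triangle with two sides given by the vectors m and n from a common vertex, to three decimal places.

i: (-11)·(-9) - (-15)·5 = 99 - (-75) = 174
j: (-15)·10 - (-14)·(-9) = -150 - 126 = -276
k: (-14)·5 - (-11)·10 = -70 - (-110) = 40
m × n = (174, -276, 40)
|m × n| = √(174² + (-276)² + 40²) = √108052 ≈ 328.7126
area = ½ · 328.7126 ≈ 164.356

164.356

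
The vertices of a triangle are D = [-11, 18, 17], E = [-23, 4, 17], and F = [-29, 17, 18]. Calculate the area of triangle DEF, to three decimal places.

120.354

DE = (-12, -14, 0),  DF = (-18, -1, 1)
i: (-14)·1 - 0·(-1) = -14 - 0 = -14
j: 0·(-18) - (-12)·1 = 0 - (-12) = 12
k: (-12)·(-1) - (-14)·(-18) = 12 - 252 = -240
DE × DF = (-14, 12, -240)
|DE × DF| = √57940 ≈ 240.7073
area = ½ · 240.7073 ≈ 120.354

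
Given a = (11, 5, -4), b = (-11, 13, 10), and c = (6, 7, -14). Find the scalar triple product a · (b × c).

b × c:
i: 13·(-14) - 10·7 = -182 - 70 = -252
j: 10·6 - (-11)·(-14) = 60 - 154 = -94
k: (-11)·7 - 13·6 = -77 - 78 = -155
b × c = (-252, -94, -155)
a · (b × c) = 11·(-252) + 5·(-94) + (-4)·(-155) = -2772 - 470 + 620 = -2622

-2622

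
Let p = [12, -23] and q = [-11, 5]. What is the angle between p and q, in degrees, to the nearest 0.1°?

p · q = 12·(-11) + (-23)·5 = -132 - 115 = -247
|p|² = 144 + 529 = 673,  |p| = √673 ≈ 25.942244
|q|² = 121 + 25 = 146,  |q| = √146 ≈ 12.083046
cos θ = -247 / (25.942244 · 12.083046) ≈ -0.78798
θ = arccos(-0.78798) ≈ 142.0°

142.0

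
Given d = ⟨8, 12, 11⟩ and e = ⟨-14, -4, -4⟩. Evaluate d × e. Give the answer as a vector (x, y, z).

i: 12·(-4) - 11·(-4) = -48 - (-44) = -4
j: 11·(-14) - 8·(-4) = -154 - (-32) = -122
k: 8·(-4) - 12·(-14) = -32 - (-168) = 136
d × e = (-4, -122, 136)

(-4, -122, 136)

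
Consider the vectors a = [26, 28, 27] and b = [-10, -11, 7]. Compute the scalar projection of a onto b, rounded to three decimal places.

a · b = 26·(-10) + 28·(-11) + 27·7 = -260 - 308 + 189 = -379
|b| = √(100 + 121 + 49) = √270 ≈ 16.4317
comp_b a = -379 / √270 ≈ -23.065

-23.065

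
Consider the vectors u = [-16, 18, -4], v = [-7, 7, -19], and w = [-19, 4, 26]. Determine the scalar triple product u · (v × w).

v × w:
i: 7·26 - (-19)·4 = 182 - (-76) = 258
j: (-19)·(-19) - (-7)·26 = 361 - (-182) = 543
k: (-7)·4 - 7·(-19) = -28 - (-133) = 105
v × w = (258, 543, 105)
u · (v × w) = (-16)·258 + 18·543 + (-4)·105 = -4128 + 9774 - 420 = 5226

5226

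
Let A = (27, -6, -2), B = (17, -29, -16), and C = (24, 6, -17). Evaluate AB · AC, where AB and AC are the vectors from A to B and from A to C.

AB = B − A = (-10, -23, -14)
AC = C − A = (-3, 12, -15)
AB · AC = (-10)·(-3) + (-23)·12 + (-14)·(-15) = 30 - 276 + 210 = -36

-36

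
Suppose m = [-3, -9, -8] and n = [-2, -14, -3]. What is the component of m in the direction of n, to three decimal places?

m · n = (-3)·(-2) + (-9)·(-14) + (-8)·(-3) = 6 + 126 + 24 = 156
|n| = √(4 + 196 + 9) = √209 ≈ 14.4568
comp_n m = 156 / √209 ≈ 10.791

10.791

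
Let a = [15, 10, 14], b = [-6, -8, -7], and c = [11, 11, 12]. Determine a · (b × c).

b × c:
i: (-8)·12 - (-7)·11 = -96 - (-77) = -19
j: (-7)·11 - (-6)·12 = -77 - (-72) = -5
k: (-6)·11 - (-8)·11 = -66 - (-88) = 22
b × c = (-19, -5, 22)
a · (b × c) = 15·(-19) + 10·(-5) + 14·22 = -285 - 50 + 308 = -27

-27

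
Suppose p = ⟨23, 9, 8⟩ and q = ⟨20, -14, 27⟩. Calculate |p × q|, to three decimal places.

i: 9·27 - 8·(-14) = 243 - (-112) = 355
j: 8·20 - 23·27 = 160 - 621 = -461
k: 23·(-14) - 9·20 = -322 - 180 = -502
p × q = (355, -461, -502)
|p × q| = √(355² + (-461)² + (-502)²) = √590550 ≈ 768.4725

768.473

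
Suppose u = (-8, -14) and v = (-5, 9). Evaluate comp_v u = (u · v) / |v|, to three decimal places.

u · v = (-8)·(-5) + (-14)·9 = 40 - 126 = -86
|v| = √(25 + 81) = √106 ≈ 10.2956
comp_v u = -86 / √106 ≈ -8.353

-8.353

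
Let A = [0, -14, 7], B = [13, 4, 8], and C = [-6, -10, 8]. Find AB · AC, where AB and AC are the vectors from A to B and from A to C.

-5

AB = B − A = (13, 18, 1)
AC = C − A = (-6, 4, 1)
AB · AC = 13·(-6) + 18·4 + 1·1 = -78 + 72 + 1 = -5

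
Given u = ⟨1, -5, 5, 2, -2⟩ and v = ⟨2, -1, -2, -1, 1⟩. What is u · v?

u · v = 1·2 + (-5)·(-1) + 5·(-2) + 2·(-1) + (-2)·1 = 2 + 5 - 10 - 2 - 2 = -7

-7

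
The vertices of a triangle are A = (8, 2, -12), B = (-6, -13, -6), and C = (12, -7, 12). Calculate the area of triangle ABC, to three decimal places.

AB = (-14, -15, 6),  AC = (4, -9, 24)
i: (-15)·24 - 6·(-9) = -360 - (-54) = -306
j: 6·4 - (-14)·24 = 24 - (-336) = 360
k: (-14)·(-9) - (-15)·4 = 126 - (-60) = 186
AB × AC = (-306, 360, 186)
|AB × AC| = √257832 ≈ 507.7716
area = ½ · 507.7716 ≈ 253.886

253.886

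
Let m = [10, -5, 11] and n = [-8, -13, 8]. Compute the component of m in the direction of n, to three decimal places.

4.236

m · n = 10·(-8) + (-5)·(-13) + 11·8 = -80 + 65 + 88 = 73
|n| = √(64 + 169 + 64) = √297 ≈ 17.2337
comp_n m = 73 / √297 ≈ 4.236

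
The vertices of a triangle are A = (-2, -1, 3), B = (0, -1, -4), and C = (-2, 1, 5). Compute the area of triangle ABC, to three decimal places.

7.550

AB = (2, 0, -7),  AC = (0, 2, 2)
i: 0·2 - (-7)·2 = 0 - (-14) = 14
j: (-7)·0 - 2·2 = 0 - 4 = -4
k: 2·2 - 0·0 = 4 - 0 = 4
AB × AC = (14, -4, 4)
|AB × AC| = √228 ≈ 15.0997
area = ½ · 15.0997 ≈ 7.550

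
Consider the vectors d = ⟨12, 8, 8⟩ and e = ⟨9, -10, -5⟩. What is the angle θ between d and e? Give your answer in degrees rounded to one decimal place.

92.9

d · e = 12·9 + 8·(-10) + 8·(-5) = 108 - 80 - 40 = -12
|d|² = 144 + 64 + 64 = 272,  |d| = √272 ≈ 16.492423
|e|² = 81 + 100 + 25 = 206,  |e| = √206 ≈ 14.352700
cos θ = -12 / (16.492423 · 14.352700) ≈ -0.05069
θ = arccos(-0.05069) ≈ 92.9°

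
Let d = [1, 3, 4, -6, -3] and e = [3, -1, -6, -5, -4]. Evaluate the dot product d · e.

d · e = 1·3 + 3·(-1) + 4·(-6) + (-6)·(-5) + (-3)·(-4) = 3 - 3 - 24 + 30 + 12 = 18

18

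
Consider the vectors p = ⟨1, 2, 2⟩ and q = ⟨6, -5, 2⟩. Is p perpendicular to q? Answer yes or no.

p · q = 1·6 + 2·(-5) + 2·2 = 6 - 10 + 4 = 0
Zero, so the vectors are orthogonal.

yes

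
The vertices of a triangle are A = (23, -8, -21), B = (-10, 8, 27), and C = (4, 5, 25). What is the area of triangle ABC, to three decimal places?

AB = (-33, 16, 48),  AC = (-19, 13, 46)
i: 16·46 - 48·13 = 736 - 624 = 112
j: 48·(-19) - (-33)·46 = -912 - (-1518) = 606
k: (-33)·13 - 16·(-19) = -429 - (-304) = -125
AB × AC = (112, 606, -125)
|AB × AC| = √395405 ≈ 628.8124
area = ½ · 628.8124 ≈ 314.406

314.406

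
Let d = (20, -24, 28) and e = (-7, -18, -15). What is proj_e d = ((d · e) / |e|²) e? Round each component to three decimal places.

d · e = 20·(-7) + (-24)·(-18) + 28·(-15) = -140 + 432 - 420 = -128
|e|² = 49 + 324 + 225 = 598
proj_e d = (-128/598) · (-7, -18, -15) ≈ (1.498, 3.853, 3.211)

(1.498, 3.853, 3.211)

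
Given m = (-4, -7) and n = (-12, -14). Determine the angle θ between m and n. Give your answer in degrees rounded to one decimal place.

m · n = (-4)·(-12) + (-7)·(-14) = 48 + 98 = 146
|m|² = 16 + 49 = 65,  |m| = √65 ≈ 8.062258
|n|² = 144 + 196 = 340,  |n| = √340 ≈ 18.439089
cos θ = 146 / (8.062258 · 18.439089) ≈ 0.98210
θ = arccos(0.98210) ≈ 10.9°

10.9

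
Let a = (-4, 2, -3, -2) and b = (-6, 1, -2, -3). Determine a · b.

38

a · b = (-4)·(-6) + 2·1 + (-3)·(-2) + (-2)·(-3) = 24 + 2 + 6 + 6 = 38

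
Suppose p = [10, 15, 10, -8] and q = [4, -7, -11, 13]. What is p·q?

p · q = 10·4 + 15·(-7) + 10·(-11) + (-8)·13 = 40 - 105 - 110 - 104 = -279

-279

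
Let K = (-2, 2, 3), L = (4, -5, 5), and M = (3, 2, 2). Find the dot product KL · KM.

28

KL = L − K = (6, -7, 2)
KM = M − K = (5, 0, -1)
KL · KM = 6·5 + (-7)·0 + 2·(-1) = 30 + 0 - 2 = 28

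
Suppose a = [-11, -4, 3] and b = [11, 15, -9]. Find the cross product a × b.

i: (-4)·(-9) - 3·15 = 36 - 45 = -9
j: 3·11 - (-11)·(-9) = 33 - 99 = -66
k: (-11)·15 - (-4)·11 = -165 - (-44) = -121
a × b = (-9, -66, -121)

(-9, -66, -121)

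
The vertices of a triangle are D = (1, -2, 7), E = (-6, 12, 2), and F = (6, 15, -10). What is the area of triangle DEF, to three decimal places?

141.303

DE = (-7, 14, -5),  DF = (5, 17, -17)
i: 14·(-17) - (-5)·17 = -238 - (-85) = -153
j: (-5)·5 - (-7)·(-17) = -25 - 119 = -144
k: (-7)·17 - 14·5 = -119 - 70 = -189
DE × DF = (-153, -144, -189)
|DE × DF| = √79866 ≈ 282.6057
area = ½ · 282.6057 ≈ 141.303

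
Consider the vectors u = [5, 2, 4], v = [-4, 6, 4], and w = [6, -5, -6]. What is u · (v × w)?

-144

v × w:
i: 6·(-6) - 4·(-5) = -36 - (-20) = -16
j: 4·6 - (-4)·(-6) = 24 - 24 = 0
k: (-4)·(-5) - 6·6 = 20 - 36 = -16
v × w = (-16, 0, -16)
u · (v × w) = 5·(-16) + 2·0 + 4·(-16) = -80 + 0 - 64 = -144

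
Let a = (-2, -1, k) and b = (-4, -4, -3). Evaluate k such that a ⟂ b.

a · b = (-2)·(-4) + (-1)·(-4) + k·(-3) = 12 - 3k
Set equal to 0: -3k = -12, so k = 4.

4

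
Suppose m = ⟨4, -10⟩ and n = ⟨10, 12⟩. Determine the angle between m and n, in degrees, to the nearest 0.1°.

m · n = 4·10 + (-10)·12 = 40 - 120 = -80
|m|² = 16 + 100 = 116,  |m| = √116 ≈ 10.770330
|n|² = 100 + 144 = 244,  |n| = √244 ≈ 15.620499
cos θ = -80 / (10.770330 · 15.620499) ≈ -0.47552
θ = arccos(-0.47552) ≈ 118.4°

118.4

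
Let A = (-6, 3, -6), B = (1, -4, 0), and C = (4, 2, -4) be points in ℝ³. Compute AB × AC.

(-8, 46, 63)

AB = (7, -7, 6)
AC = (10, -1, 2)
i: (-7)·2 - 6·(-1) = -14 - (-6) = -8
j: 6·10 - 7·2 = 60 - 14 = 46
k: 7·(-1) - (-7)·10 = -7 - (-70) = 63
AB × AC = (-8, 46, 63)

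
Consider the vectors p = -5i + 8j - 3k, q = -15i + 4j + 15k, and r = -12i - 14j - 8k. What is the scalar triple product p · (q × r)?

-4064

q × r:
i: 4·(-8) - 15·(-14) = -32 - (-210) = 178
j: 15·(-12) - (-15)·(-8) = -180 - 120 = -300
k: (-15)·(-14) - 4·(-12) = 210 - (-48) = 258
q × r = (178, -300, 258)
p · (q × r) = (-5)·178 + 8·(-300) + (-3)·258 = -890 - 2400 - 774 = -4064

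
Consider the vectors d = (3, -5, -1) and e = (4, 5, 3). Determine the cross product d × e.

(-10, -13, 35)

i: (-5)·3 - (-1)·5 = -15 - (-5) = -10
j: (-1)·4 - 3·3 = -4 - 9 = -13
k: 3·5 - (-5)·4 = 15 - (-20) = 35
d × e = (-10, -13, 35)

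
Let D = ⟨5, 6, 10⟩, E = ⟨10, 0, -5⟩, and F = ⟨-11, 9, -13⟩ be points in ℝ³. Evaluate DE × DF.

DE = (5, -6, -15)
DF = (-16, 3, -23)
i: (-6)·(-23) - (-15)·3 = 138 - (-45) = 183
j: (-15)·(-16) - 5·(-23) = 240 - (-115) = 355
k: 5·3 - (-6)·(-16) = 15 - 96 = -81
DE × DF = (183, 355, -81)

(183, 355, -81)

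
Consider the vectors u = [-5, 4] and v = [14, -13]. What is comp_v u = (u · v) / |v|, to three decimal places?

-6.386

u · v = (-5)·14 + 4·(-13) = -70 - 52 = -122
|v| = √(196 + 169) = √365 ≈ 19.1050
comp_v u = -122 / √365 ≈ -6.386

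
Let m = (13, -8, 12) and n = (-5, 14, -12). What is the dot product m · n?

-321

m · n = 13·(-5) + (-8)·14 + 12·(-12) = -65 - 112 - 144 = -321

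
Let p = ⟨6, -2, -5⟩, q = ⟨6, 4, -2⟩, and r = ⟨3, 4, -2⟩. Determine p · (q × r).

q × r:
i: 4·(-2) - (-2)·4 = -8 - (-8) = 0
j: (-2)·3 - 6·(-2) = -6 - (-12) = 6
k: 6·4 - 4·3 = 24 - 12 = 12
q × r = (0, 6, 12)
p · (q × r) = 6·0 + (-2)·6 + (-5)·12 = 0 - 12 - 60 = -72

-72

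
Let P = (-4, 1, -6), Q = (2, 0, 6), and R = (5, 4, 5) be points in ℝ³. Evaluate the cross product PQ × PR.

(-47, 42, 27)

PQ = (6, -1, 12)
PR = (9, 3, 11)
i: (-1)·11 - 12·3 = -11 - 36 = -47
j: 12·9 - 6·11 = 108 - 66 = 42
k: 6·3 - (-1)·9 = 18 - (-9) = 27
PQ × PR = (-47, 42, 27)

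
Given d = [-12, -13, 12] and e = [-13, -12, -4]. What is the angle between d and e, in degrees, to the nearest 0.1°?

d · e = (-12)·(-13) + (-13)·(-12) + 12·(-4) = 156 + 156 - 48 = 264
|d|² = 144 + 169 + 144 = 457,  |d| = √457 ≈ 21.377558
|e|² = 169 + 144 + 16 = 329,  |e| = √329 ≈ 18.138357
cos θ = 264 / (21.377558 · 18.138357) ≈ 0.68084
θ = arccos(0.68084) ≈ 47.1°

47.1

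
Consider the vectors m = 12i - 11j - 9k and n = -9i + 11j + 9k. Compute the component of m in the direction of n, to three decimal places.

-18.428

m · n = 12·(-9) + (-11)·11 + (-9)·9 = -108 - 121 - 81 = -310
|n| = √(81 + 121 + 81) = √283 ≈ 16.8226
comp_n m = -310 / √283 ≈ -18.428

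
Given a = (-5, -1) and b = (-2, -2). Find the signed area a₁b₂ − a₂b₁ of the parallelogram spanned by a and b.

(-5)·(-2) - (-1)·(-2) = 10 - 2 = 8

8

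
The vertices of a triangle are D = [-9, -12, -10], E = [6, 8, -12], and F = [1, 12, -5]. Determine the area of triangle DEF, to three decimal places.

118.879

DE = (15, 20, -2),  DF = (10, 24, 5)
i: 20·5 - (-2)·24 = 100 - (-48) = 148
j: (-2)·10 - 15·5 = -20 - 75 = -95
k: 15·24 - 20·10 = 360 - 200 = 160
DE × DF = (148, -95, 160)
|DE × DF| = √56529 ≈ 237.7583
area = ½ · 237.7583 ≈ 118.879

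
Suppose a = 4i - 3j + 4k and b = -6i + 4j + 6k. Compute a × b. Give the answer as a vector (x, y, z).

i: (-3)·6 - 4·4 = -18 - 16 = -34
j: 4·(-6) - 4·6 = -24 - 24 = -48
k: 4·4 - (-3)·(-6) = 16 - 18 = -2
a × b = (-34, -48, -2)

(-34, -48, -2)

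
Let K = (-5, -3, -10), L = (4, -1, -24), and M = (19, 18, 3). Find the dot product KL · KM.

76

KL = L − K = (9, 2, -14)
KM = M − K = (24, 21, 13)
KL · KM = 9·24 + 2·21 + (-14)·13 = 216 + 42 - 182 = 76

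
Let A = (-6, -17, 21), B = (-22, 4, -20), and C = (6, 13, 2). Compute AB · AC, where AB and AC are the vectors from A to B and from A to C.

AB = B − A = (-16, 21, -41)
AC = C − A = (12, 30, -19)
AB · AC = (-16)·12 + 21·30 + (-41)·(-19) = -192 + 630 + 779 = 1217

1217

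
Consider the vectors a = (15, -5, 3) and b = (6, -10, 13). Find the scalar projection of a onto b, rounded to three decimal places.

10.250

a · b = 15·6 + (-5)·(-10) + 3·13 = 90 + 50 + 39 = 179
|b| = √(36 + 100 + 169) = √305 ≈ 17.4642
comp_b a = 179 / √305 ≈ 10.250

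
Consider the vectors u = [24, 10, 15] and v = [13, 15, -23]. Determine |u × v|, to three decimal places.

i: 10·(-23) - 15·15 = -230 - 225 = -455
j: 15·13 - 24·(-23) = 195 - (-552) = 747
k: 24·15 - 10·13 = 360 - 130 = 230
u × v = (-455, 747, 230)
|u × v| = √((-455)² + 747² + 230²) = √817934 ≈ 904.3970

904.397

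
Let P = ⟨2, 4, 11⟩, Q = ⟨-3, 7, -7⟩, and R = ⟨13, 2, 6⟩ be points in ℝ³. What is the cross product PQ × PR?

PQ = (-5, 3, -18)
PR = (11, -2, -5)
i: 3·(-5) - (-18)·(-2) = -15 - 36 = -51
j: (-18)·11 - (-5)·(-5) = -198 - 25 = -223
k: (-5)·(-2) - 3·11 = 10 - 33 = -23
PQ × PR = (-51, -223, -23)

(-51, -223, -23)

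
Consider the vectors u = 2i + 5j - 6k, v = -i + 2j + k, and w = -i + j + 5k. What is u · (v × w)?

v × w:
i: 2·5 - 1·1 = 10 - 1 = 9
j: 1·(-1) - (-1)·5 = -1 - (-5) = 4
k: (-1)·1 - 2·(-1) = -1 - (-2) = 1
v × w = (9, 4, 1)
u · (v × w) = 2·9 + 5·4 + (-6)·1 = 18 + 20 - 6 = 32

32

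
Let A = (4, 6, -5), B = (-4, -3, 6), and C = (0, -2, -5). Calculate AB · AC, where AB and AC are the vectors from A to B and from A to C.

104

AB = B − A = (-8, -9, 11)
AC = C − A = (-4, -8, 0)
AB · AC = (-8)·(-4) + (-9)·(-8) + 11·0 = 32 + 72 + 0 = 104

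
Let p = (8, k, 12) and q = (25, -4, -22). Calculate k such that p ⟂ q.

p · q = 8·25 + k·(-4) + 12·(-22) = -64 - 4k
Set equal to 0: -4k = 64, so k = -16.

-16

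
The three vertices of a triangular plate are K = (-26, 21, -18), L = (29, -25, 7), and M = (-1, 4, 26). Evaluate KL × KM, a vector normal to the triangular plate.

KL = (55, -46, 25)
KM = (25, -17, 44)
i: (-46)·44 - 25·(-17) = -2024 - (-425) = -1599
j: 25·25 - 55·44 = 625 - 2420 = -1795
k: 55·(-17) - (-46)·25 = -935 - (-1150) = 215
KL × KM = (-1599, -1795, 215)

(-1599, -1795, 215)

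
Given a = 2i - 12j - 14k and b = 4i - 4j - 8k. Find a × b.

(40, -40, 40)

i: (-12)·(-8) - (-14)·(-4) = 96 - 56 = 40
j: (-14)·4 - 2·(-8) = -56 - (-16) = -40
k: 2·(-4) - (-12)·4 = -8 - (-48) = 40
a × b = (40, -40, 40)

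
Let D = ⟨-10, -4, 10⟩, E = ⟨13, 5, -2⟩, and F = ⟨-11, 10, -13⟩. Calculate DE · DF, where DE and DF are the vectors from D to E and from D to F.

379

DE = E − D = (23, 9, -12)
DF = F − D = (-1, 14, -23)
DE · DF = 23·(-1) + 9·14 + (-12)·(-23) = -23 + 126 + 276 = 379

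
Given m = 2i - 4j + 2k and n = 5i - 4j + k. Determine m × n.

(4, 8, 12)

i: (-4)·1 - 2·(-4) = -4 - (-8) = 4
j: 2·5 - 2·1 = 10 - 2 = 8
k: 2·(-4) - (-4)·5 = -8 - (-20) = 12
m × n = (4, 8, 12)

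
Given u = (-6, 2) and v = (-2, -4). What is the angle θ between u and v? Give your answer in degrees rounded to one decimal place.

81.9

u · v = (-6)·(-2) + 2·(-4) = 12 - 8 = 4
|u|² = 36 + 4 = 40,  |u| = √40 ≈ 6.324555
|v|² = 4 + 16 = 20,  |v| = √20 ≈ 4.472136
cos θ = 4 / (6.324555 · 4.472136) ≈ 0.14142
θ = arccos(0.14142) ≈ 81.9°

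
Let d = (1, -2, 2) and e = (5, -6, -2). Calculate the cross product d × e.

(16, 12, 4)

i: (-2)·(-2) - 2·(-6) = 4 - (-12) = 16
j: 2·5 - 1·(-2) = 10 - (-2) = 12
k: 1·(-6) - (-2)·5 = -6 - (-10) = 4
d × e = (16, 12, 4)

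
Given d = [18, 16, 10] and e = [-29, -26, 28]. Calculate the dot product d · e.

d · e = 18·(-29) + 16·(-26) + 10·28 = -522 - 416 + 280 = -658

-658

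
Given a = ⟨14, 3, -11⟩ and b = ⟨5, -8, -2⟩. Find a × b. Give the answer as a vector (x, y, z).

(-94, -27, -127)

i: 3·(-2) - (-11)·(-8) = -6 - 88 = -94
j: (-11)·5 - 14·(-2) = -55 - (-28) = -27
k: 14·(-8) - 3·5 = -112 - 15 = -127
a × b = (-94, -27, -127)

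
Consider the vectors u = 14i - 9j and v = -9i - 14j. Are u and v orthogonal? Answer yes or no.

u · v = 14·(-9) + (-9)·(-14) = -126 + 126 = 0
Zero, so the vectors are orthogonal.

yes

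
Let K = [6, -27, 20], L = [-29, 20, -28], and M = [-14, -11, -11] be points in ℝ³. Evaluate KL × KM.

KL = (-35, 47, -48)
KM = (-20, 16, -31)
i: 47·(-31) - (-48)·16 = -1457 - (-768) = -689
j: (-48)·(-20) - (-35)·(-31) = 960 - 1085 = -125
k: (-35)·16 - 47·(-20) = -560 - (-940) = 380
KL × KM = (-689, -125, 380)

(-689, -125, 380)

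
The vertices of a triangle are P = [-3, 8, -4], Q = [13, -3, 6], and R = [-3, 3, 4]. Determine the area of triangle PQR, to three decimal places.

PQ = (16, -11, 10),  PR = (0, -5, 8)
i: (-11)·8 - 10·(-5) = -88 - (-50) = -38
j: 10·0 - 16·8 = 0 - 128 = -128
k: 16·(-5) - (-11)·0 = -80 - 0 = -80
PQ × PR = (-38, -128, -80)
|PQ × PR| = √24228 ≈ 155.6535
area = ½ · 155.6535 ≈ 77.827

77.827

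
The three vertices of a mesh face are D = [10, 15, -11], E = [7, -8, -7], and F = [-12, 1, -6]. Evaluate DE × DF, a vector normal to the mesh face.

(-59, -73, -464)

DE = (-3, -23, 4)
DF = (-22, -14, 5)
i: (-23)·5 - 4·(-14) = -115 - (-56) = -59
j: 4·(-22) - (-3)·5 = -88 - (-15) = -73
k: (-3)·(-14) - (-23)·(-22) = 42 - 506 = -464
DE × DF = (-59, -73, -464)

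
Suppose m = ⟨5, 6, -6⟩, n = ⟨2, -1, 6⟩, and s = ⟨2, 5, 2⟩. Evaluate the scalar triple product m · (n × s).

n × s:
i: (-1)·2 - 6·5 = -2 - 30 = -32
j: 6·2 - 2·2 = 12 - 4 = 8
k: 2·5 - (-1)·2 = 10 - (-2) = 12
n × s = (-32, 8, 12)
m · (n × s) = 5·(-32) + 6·8 + (-6)·12 = -160 + 48 - 72 = -184

-184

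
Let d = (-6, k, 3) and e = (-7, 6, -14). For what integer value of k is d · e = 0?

d · e = (-6)·(-7) + k·6 + 3·(-14) = 0 + 6k
Set equal to 0: 6k = 0, so k = 0.

0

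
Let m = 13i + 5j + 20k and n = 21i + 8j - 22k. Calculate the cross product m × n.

i: 5·(-22) - 20·8 = -110 - 160 = -270
j: 20·21 - 13·(-22) = 420 - (-286) = 706
k: 13·8 - 5·21 = 104 - 105 = -1
m × n = (-270, 706, -1)

(-270, 706, -1)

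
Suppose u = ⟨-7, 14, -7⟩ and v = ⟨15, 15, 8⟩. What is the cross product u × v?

(217, -49, -315)

i: 14·8 - (-7)·15 = 112 - (-105) = 217
j: (-7)·15 - (-7)·8 = -105 - (-56) = -49
k: (-7)·15 - 14·15 = -105 - 210 = -315
u × v = (217, -49, -315)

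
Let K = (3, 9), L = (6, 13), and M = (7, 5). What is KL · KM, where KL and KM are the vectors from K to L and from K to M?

KL = L − K = (3, 4)
KM = M − K = (4, -4)
KL · KM = 3·4 + 4·(-4) = 12 - 16 = -4

-4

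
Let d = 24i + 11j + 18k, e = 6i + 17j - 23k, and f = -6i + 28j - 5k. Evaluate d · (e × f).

20124

e × f:
i: 17·(-5) - (-23)·28 = -85 - (-644) = 559
j: (-23)·(-6) - 6·(-5) = 138 - (-30) = 168
k: 6·28 - 17·(-6) = 168 - (-102) = 270
e × f = (559, 168, 270)
d · (e × f) = 24·559 + 11·168 + 18·270 = 13416 + 1848 + 4860 = 20124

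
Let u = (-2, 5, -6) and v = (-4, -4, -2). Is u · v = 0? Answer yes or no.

yes

u · v = (-2)·(-4) + 5·(-4) + (-6)·(-2) = 8 - 20 + 12 = 0
Zero, so the vectors are orthogonal.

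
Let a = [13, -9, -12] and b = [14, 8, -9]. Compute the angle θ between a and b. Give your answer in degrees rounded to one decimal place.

a · b = 13·14 + (-9)·8 + (-12)·(-9) = 182 - 72 + 108 = 218
|a|² = 169 + 81 + 144 = 394,  |a| = √394 ≈ 19.849433
|b|² = 196 + 64 + 81 = 341,  |b| = √341 ≈ 18.466185
cos θ = 218 / (19.849433 · 18.466185) ≈ 0.59475
θ = arccos(0.59475) ≈ 53.5°

53.5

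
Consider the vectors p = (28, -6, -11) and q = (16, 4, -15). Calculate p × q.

(134, 244, 208)

i: (-6)·(-15) - (-11)·4 = 90 - (-44) = 134
j: (-11)·16 - 28·(-15) = -176 - (-420) = 244
k: 28·4 - (-6)·16 = 112 - (-96) = 208
p × q = (134, 244, 208)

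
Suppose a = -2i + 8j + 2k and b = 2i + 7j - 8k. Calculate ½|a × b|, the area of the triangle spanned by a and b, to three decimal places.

42.214

i: 8·(-8) - 2·7 = -64 - 14 = -78
j: 2·2 - (-2)·(-8) = 4 - 16 = -12
k: (-2)·7 - 8·2 = -14 - 16 = -30
a × b = (-78, -12, -30)
|a × b| = √((-78)² + (-12)² + (-30)²) = √7128 ≈ 84.4275
area = ½ · 84.4275 ≈ 42.214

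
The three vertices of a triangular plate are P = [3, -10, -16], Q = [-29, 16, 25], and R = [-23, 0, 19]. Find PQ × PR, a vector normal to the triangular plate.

(500, 54, 356)

PQ = (-32, 26, 41)
PR = (-26, 10, 35)
i: 26·35 - 41·10 = 910 - 410 = 500
j: 41·(-26) - (-32)·35 = -1066 - (-1120) = 54
k: (-32)·10 - 26·(-26) = -320 - (-676) = 356
PQ × PR = (500, 54, 356)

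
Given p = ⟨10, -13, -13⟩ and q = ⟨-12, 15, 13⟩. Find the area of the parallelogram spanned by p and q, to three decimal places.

i: (-13)·13 - (-13)·15 = -169 - (-195) = 26
j: (-13)·(-12) - 10·13 = 156 - 130 = 26
k: 10·15 - (-13)·(-12) = 150 - 156 = -6
p × q = (26, 26, -6)
|p × q| = √(26² + 26² + (-6)²) = √1388 ≈ 37.2559

37.256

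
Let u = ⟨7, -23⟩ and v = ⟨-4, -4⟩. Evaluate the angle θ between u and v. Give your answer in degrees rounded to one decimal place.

61.9

u · v = 7·(-4) + (-23)·(-4) = -28 + 92 = 64
|u|² = 49 + 529 = 578,  |u| = √578 ≈ 24.041631
|v|² = 16 + 16 = 32,  |v| = √32 ≈ 5.656854
cos θ = 64 / (24.041631 · 5.656854) ≈ 0.47059
θ = arccos(0.47059) ≈ 61.9°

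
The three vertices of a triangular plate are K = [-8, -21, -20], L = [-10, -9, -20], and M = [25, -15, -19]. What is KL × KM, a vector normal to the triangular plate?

KL = (-2, 12, 0)
KM = (33, 6, 1)
i: 12·1 - 0·6 = 12 - 0 = 12
j: 0·33 - (-2)·1 = 0 - (-2) = 2
k: (-2)·6 - 12·33 = -12 - 396 = -408
KL × KM = (12, 2, -408)

(12, 2, -408)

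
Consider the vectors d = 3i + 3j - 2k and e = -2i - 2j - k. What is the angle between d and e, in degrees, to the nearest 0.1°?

d · e = 3·(-2) + 3·(-2) + (-2)·(-1) = -6 - 6 + 2 = -10
|d|² = 9 + 9 + 4 = 22,  |d| = √22 ≈ 4.690416
|e|² = 4 + 4 + 1 = 9,  |e| = √9 ≈ 3.000000
cos θ = -10 / (4.690416 · 3.000000) ≈ -0.71067
θ = arccos(-0.71067) ≈ 135.3°

135.3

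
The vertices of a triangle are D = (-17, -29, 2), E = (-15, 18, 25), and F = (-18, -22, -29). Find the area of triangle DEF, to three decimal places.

DE = (2, 47, 23),  DF = (-1, 7, -31)
i: 47·(-31) - 23·7 = -1457 - 161 = -1618
j: 23·(-1) - 2·(-31) = -23 - (-62) = 39
k: 2·7 - 47·(-1) = 14 - (-47) = 61
DE × DF = (-1618, 39, 61)
|DE × DF| = √2623166 ≈ 1619.6191
area = ½ · 1619.6191 ≈ 809.810

809.810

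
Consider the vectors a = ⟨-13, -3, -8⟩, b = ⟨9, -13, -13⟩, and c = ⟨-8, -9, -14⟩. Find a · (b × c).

-55

b × c:
i: (-13)·(-14) - (-13)·(-9) = 182 - 117 = 65
j: (-13)·(-8) - 9·(-14) = 104 - (-126) = 230
k: 9·(-9) - (-13)·(-8) = -81 - 104 = -185
b × c = (65, 230, -185)
a · (b × c) = (-13)·65 + (-3)·230 + (-8)·(-185) = -845 - 690 + 1480 = -55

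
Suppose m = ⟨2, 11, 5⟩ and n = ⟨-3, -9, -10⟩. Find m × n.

(-65, 5, 15)

i: 11·(-10) - 5·(-9) = -110 - (-45) = -65
j: 5·(-3) - 2·(-10) = -15 - (-20) = 5
k: 2·(-9) - 11·(-3) = -18 - (-33) = 15
m × n = (-65, 5, 15)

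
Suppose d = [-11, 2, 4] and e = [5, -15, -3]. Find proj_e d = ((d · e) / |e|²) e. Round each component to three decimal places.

(-1.873, 5.618, 1.124)

d · e = (-11)·5 + 2·(-15) + 4·(-3) = -55 - 30 - 12 = -97
|e|² = 25 + 225 + 9 = 259
proj_e d = (-97/259) · (5, -15, -3) ≈ (-1.873, 5.618, 1.124)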